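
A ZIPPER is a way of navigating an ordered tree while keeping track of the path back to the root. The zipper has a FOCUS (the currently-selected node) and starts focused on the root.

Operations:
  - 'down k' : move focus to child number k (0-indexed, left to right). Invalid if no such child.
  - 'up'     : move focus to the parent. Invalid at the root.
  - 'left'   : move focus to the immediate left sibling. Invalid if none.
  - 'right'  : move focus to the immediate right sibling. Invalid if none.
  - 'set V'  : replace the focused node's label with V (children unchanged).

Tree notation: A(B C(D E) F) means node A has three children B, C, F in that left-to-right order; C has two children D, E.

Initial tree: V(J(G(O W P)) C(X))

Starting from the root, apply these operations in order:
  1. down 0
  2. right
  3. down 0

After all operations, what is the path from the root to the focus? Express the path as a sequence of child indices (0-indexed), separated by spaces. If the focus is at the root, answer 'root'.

Step 1 (down 0): focus=J path=0 depth=1 children=['G'] left=[] right=['C'] parent=V
Step 2 (right): focus=C path=1 depth=1 children=['X'] left=['J'] right=[] parent=V
Step 3 (down 0): focus=X path=1/0 depth=2 children=[] left=[] right=[] parent=C

Answer: 1 0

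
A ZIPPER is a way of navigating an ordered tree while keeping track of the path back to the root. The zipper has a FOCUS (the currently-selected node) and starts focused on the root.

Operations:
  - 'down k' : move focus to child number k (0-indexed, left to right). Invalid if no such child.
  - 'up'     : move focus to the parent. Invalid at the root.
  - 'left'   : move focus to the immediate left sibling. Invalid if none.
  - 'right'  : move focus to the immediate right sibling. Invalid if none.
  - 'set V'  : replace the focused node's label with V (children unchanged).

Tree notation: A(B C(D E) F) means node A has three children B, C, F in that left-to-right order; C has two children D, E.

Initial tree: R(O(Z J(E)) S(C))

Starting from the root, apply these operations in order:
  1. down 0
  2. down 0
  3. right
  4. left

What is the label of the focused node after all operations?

Answer: Z

Derivation:
Step 1 (down 0): focus=O path=0 depth=1 children=['Z', 'J'] left=[] right=['S'] parent=R
Step 2 (down 0): focus=Z path=0/0 depth=2 children=[] left=[] right=['J'] parent=O
Step 3 (right): focus=J path=0/1 depth=2 children=['E'] left=['Z'] right=[] parent=O
Step 4 (left): focus=Z path=0/0 depth=2 children=[] left=[] right=['J'] parent=O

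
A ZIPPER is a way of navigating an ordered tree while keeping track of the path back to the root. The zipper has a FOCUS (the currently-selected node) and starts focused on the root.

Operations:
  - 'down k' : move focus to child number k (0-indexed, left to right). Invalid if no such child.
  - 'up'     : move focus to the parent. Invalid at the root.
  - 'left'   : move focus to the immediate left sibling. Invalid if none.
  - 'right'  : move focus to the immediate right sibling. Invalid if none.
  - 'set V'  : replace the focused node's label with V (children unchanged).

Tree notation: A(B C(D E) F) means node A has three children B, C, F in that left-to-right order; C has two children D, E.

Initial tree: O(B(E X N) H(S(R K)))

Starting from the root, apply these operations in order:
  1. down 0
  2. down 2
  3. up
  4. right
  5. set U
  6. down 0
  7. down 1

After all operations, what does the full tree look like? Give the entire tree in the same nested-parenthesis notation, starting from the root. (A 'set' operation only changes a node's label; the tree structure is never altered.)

Answer: O(B(E X N) U(S(R K)))

Derivation:
Step 1 (down 0): focus=B path=0 depth=1 children=['E', 'X', 'N'] left=[] right=['H'] parent=O
Step 2 (down 2): focus=N path=0/2 depth=2 children=[] left=['E', 'X'] right=[] parent=B
Step 3 (up): focus=B path=0 depth=1 children=['E', 'X', 'N'] left=[] right=['H'] parent=O
Step 4 (right): focus=H path=1 depth=1 children=['S'] left=['B'] right=[] parent=O
Step 5 (set U): focus=U path=1 depth=1 children=['S'] left=['B'] right=[] parent=O
Step 6 (down 0): focus=S path=1/0 depth=2 children=['R', 'K'] left=[] right=[] parent=U
Step 7 (down 1): focus=K path=1/0/1 depth=3 children=[] left=['R'] right=[] parent=S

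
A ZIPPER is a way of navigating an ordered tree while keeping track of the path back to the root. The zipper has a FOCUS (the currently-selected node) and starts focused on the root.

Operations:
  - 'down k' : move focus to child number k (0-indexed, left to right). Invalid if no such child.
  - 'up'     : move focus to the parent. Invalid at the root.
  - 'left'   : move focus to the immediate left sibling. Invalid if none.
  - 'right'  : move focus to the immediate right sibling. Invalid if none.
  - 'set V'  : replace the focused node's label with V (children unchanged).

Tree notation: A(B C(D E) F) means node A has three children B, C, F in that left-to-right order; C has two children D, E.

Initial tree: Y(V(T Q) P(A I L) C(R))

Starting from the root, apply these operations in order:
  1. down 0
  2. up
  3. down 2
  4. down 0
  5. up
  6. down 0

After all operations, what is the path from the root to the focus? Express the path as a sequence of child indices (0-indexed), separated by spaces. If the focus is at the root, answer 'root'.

Answer: 2 0

Derivation:
Step 1 (down 0): focus=V path=0 depth=1 children=['T', 'Q'] left=[] right=['P', 'C'] parent=Y
Step 2 (up): focus=Y path=root depth=0 children=['V', 'P', 'C'] (at root)
Step 3 (down 2): focus=C path=2 depth=1 children=['R'] left=['V', 'P'] right=[] parent=Y
Step 4 (down 0): focus=R path=2/0 depth=2 children=[] left=[] right=[] parent=C
Step 5 (up): focus=C path=2 depth=1 children=['R'] left=['V', 'P'] right=[] parent=Y
Step 6 (down 0): focus=R path=2/0 depth=2 children=[] left=[] right=[] parent=C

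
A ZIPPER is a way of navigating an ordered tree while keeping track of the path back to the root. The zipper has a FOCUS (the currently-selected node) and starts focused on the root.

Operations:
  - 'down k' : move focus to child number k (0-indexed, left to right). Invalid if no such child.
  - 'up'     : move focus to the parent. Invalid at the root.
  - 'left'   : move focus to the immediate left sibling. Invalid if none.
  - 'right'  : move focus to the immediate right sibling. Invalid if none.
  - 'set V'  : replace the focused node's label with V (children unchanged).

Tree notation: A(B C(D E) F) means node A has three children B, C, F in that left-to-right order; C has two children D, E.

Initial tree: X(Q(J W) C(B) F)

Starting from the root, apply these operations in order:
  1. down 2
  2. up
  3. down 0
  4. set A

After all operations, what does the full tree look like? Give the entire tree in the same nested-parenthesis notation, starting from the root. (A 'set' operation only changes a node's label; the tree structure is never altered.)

Answer: X(A(J W) C(B) F)

Derivation:
Step 1 (down 2): focus=F path=2 depth=1 children=[] left=['Q', 'C'] right=[] parent=X
Step 2 (up): focus=X path=root depth=0 children=['Q', 'C', 'F'] (at root)
Step 3 (down 0): focus=Q path=0 depth=1 children=['J', 'W'] left=[] right=['C', 'F'] parent=X
Step 4 (set A): focus=A path=0 depth=1 children=['J', 'W'] left=[] right=['C', 'F'] parent=X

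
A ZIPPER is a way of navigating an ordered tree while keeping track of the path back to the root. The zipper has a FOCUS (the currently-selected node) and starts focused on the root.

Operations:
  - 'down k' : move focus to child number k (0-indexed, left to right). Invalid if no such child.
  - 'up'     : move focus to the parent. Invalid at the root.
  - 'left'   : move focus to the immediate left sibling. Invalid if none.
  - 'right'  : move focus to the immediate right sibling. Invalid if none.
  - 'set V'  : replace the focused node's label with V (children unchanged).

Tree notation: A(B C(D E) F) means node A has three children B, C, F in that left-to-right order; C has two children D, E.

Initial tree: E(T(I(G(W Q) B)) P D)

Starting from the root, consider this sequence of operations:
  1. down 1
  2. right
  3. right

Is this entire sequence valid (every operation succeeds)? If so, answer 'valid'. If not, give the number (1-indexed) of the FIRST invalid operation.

Step 1 (down 1): focus=P path=1 depth=1 children=[] left=['T'] right=['D'] parent=E
Step 2 (right): focus=D path=2 depth=1 children=[] left=['T', 'P'] right=[] parent=E
Step 3 (right): INVALID

Answer: 3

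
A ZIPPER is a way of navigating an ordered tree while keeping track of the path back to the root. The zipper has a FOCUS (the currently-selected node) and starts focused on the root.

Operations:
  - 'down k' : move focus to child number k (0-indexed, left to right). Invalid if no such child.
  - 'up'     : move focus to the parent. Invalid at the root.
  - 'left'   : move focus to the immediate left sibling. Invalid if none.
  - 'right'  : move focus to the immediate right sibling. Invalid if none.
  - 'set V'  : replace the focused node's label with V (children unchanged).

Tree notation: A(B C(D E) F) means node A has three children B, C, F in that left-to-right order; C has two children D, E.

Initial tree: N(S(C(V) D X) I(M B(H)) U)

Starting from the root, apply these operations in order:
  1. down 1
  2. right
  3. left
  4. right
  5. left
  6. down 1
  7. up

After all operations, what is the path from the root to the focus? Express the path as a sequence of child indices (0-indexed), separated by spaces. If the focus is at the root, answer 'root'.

Step 1 (down 1): focus=I path=1 depth=1 children=['M', 'B'] left=['S'] right=['U'] parent=N
Step 2 (right): focus=U path=2 depth=1 children=[] left=['S', 'I'] right=[] parent=N
Step 3 (left): focus=I path=1 depth=1 children=['M', 'B'] left=['S'] right=['U'] parent=N
Step 4 (right): focus=U path=2 depth=1 children=[] left=['S', 'I'] right=[] parent=N
Step 5 (left): focus=I path=1 depth=1 children=['M', 'B'] left=['S'] right=['U'] parent=N
Step 6 (down 1): focus=B path=1/1 depth=2 children=['H'] left=['M'] right=[] parent=I
Step 7 (up): focus=I path=1 depth=1 children=['M', 'B'] left=['S'] right=['U'] parent=N

Answer: 1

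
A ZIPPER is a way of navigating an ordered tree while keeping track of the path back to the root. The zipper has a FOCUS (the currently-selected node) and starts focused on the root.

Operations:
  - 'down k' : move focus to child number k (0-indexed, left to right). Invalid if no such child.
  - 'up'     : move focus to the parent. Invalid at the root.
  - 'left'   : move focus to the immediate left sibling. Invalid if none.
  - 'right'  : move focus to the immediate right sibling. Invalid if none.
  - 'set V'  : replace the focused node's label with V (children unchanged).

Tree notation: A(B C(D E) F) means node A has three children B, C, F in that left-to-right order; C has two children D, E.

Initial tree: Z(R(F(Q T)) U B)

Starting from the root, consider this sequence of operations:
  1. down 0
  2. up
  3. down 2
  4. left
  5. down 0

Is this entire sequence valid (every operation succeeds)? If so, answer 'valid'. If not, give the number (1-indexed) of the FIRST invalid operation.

Answer: 5

Derivation:
Step 1 (down 0): focus=R path=0 depth=1 children=['F'] left=[] right=['U', 'B'] parent=Z
Step 2 (up): focus=Z path=root depth=0 children=['R', 'U', 'B'] (at root)
Step 3 (down 2): focus=B path=2 depth=1 children=[] left=['R', 'U'] right=[] parent=Z
Step 4 (left): focus=U path=1 depth=1 children=[] left=['R'] right=['B'] parent=Z
Step 5 (down 0): INVALID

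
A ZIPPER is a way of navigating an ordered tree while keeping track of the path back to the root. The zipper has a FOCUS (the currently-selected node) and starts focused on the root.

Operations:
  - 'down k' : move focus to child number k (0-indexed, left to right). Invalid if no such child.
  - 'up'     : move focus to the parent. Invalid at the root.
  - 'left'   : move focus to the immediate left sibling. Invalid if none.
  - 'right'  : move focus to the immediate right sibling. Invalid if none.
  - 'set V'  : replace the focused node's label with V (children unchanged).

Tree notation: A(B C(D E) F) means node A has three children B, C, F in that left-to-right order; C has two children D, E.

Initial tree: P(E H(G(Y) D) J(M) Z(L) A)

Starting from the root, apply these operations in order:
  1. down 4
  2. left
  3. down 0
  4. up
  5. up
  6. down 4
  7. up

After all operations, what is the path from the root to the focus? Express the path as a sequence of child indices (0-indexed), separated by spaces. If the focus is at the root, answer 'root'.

Step 1 (down 4): focus=A path=4 depth=1 children=[] left=['E', 'H', 'J', 'Z'] right=[] parent=P
Step 2 (left): focus=Z path=3 depth=1 children=['L'] left=['E', 'H', 'J'] right=['A'] parent=P
Step 3 (down 0): focus=L path=3/0 depth=2 children=[] left=[] right=[] parent=Z
Step 4 (up): focus=Z path=3 depth=1 children=['L'] left=['E', 'H', 'J'] right=['A'] parent=P
Step 5 (up): focus=P path=root depth=0 children=['E', 'H', 'J', 'Z', 'A'] (at root)
Step 6 (down 4): focus=A path=4 depth=1 children=[] left=['E', 'H', 'J', 'Z'] right=[] parent=P
Step 7 (up): focus=P path=root depth=0 children=['E', 'H', 'J', 'Z', 'A'] (at root)

Answer: root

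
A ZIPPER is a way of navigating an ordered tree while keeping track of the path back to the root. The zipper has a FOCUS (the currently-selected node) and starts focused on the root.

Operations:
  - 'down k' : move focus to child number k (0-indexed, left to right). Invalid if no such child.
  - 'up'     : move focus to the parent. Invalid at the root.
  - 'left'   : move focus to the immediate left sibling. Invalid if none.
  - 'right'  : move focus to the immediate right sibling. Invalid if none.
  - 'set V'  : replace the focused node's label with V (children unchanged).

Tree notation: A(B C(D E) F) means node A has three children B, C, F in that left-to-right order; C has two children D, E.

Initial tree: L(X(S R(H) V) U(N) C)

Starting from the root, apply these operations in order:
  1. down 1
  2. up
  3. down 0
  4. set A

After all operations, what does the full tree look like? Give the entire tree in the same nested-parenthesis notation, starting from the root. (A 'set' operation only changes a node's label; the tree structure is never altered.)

Answer: L(A(S R(H) V) U(N) C)

Derivation:
Step 1 (down 1): focus=U path=1 depth=1 children=['N'] left=['X'] right=['C'] parent=L
Step 2 (up): focus=L path=root depth=0 children=['X', 'U', 'C'] (at root)
Step 3 (down 0): focus=X path=0 depth=1 children=['S', 'R', 'V'] left=[] right=['U', 'C'] parent=L
Step 4 (set A): focus=A path=0 depth=1 children=['S', 'R', 'V'] left=[] right=['U', 'C'] parent=L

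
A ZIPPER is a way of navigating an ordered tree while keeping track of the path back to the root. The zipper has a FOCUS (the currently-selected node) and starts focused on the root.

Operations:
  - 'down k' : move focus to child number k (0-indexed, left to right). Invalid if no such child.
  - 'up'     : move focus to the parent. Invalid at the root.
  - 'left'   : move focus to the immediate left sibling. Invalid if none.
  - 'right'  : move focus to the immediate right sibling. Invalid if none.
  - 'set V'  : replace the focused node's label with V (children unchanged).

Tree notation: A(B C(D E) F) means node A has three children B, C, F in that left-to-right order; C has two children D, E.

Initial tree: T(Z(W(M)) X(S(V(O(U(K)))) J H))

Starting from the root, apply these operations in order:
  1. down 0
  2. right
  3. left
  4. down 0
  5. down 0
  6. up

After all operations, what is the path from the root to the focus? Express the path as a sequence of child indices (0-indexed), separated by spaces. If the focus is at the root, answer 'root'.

Answer: 0 0

Derivation:
Step 1 (down 0): focus=Z path=0 depth=1 children=['W'] left=[] right=['X'] parent=T
Step 2 (right): focus=X path=1 depth=1 children=['S', 'J', 'H'] left=['Z'] right=[] parent=T
Step 3 (left): focus=Z path=0 depth=1 children=['W'] left=[] right=['X'] parent=T
Step 4 (down 0): focus=W path=0/0 depth=2 children=['M'] left=[] right=[] parent=Z
Step 5 (down 0): focus=M path=0/0/0 depth=3 children=[] left=[] right=[] parent=W
Step 6 (up): focus=W path=0/0 depth=2 children=['M'] left=[] right=[] parent=Z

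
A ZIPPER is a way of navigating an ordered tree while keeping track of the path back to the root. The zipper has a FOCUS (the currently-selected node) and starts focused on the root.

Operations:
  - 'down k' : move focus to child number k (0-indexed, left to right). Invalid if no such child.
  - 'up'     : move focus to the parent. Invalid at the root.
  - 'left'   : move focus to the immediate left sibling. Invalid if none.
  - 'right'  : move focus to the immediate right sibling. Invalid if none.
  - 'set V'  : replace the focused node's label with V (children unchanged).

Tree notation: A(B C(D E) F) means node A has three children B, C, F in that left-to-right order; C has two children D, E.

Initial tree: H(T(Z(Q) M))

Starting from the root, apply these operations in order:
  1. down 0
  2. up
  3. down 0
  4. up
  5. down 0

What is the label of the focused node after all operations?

Step 1 (down 0): focus=T path=0 depth=1 children=['Z', 'M'] left=[] right=[] parent=H
Step 2 (up): focus=H path=root depth=0 children=['T'] (at root)
Step 3 (down 0): focus=T path=0 depth=1 children=['Z', 'M'] left=[] right=[] parent=H
Step 4 (up): focus=H path=root depth=0 children=['T'] (at root)
Step 5 (down 0): focus=T path=0 depth=1 children=['Z', 'M'] left=[] right=[] parent=H

Answer: T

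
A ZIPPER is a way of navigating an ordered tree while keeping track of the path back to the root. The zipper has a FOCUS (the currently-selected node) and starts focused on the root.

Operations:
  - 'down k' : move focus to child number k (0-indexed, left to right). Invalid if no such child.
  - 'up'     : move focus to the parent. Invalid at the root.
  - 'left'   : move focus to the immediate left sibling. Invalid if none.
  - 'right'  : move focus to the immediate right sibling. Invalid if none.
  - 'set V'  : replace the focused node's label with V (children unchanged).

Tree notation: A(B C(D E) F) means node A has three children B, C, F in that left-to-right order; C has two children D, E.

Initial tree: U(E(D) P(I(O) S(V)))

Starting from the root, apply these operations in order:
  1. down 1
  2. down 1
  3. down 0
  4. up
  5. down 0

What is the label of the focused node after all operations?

Step 1 (down 1): focus=P path=1 depth=1 children=['I', 'S'] left=['E'] right=[] parent=U
Step 2 (down 1): focus=S path=1/1 depth=2 children=['V'] left=['I'] right=[] parent=P
Step 3 (down 0): focus=V path=1/1/0 depth=3 children=[] left=[] right=[] parent=S
Step 4 (up): focus=S path=1/1 depth=2 children=['V'] left=['I'] right=[] parent=P
Step 5 (down 0): focus=V path=1/1/0 depth=3 children=[] left=[] right=[] parent=S

Answer: V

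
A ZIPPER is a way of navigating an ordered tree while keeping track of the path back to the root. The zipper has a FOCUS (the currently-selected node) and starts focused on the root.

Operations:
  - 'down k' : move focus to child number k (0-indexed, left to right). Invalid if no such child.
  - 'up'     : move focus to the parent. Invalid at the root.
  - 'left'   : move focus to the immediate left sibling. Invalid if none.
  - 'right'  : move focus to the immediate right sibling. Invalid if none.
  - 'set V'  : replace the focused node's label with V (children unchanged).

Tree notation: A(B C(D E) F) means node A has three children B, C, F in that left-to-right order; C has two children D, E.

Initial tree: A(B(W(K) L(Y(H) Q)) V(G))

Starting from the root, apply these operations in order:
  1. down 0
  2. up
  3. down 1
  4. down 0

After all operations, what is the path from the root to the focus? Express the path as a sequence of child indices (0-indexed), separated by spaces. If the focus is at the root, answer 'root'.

Step 1 (down 0): focus=B path=0 depth=1 children=['W', 'L'] left=[] right=['V'] parent=A
Step 2 (up): focus=A path=root depth=0 children=['B', 'V'] (at root)
Step 3 (down 1): focus=V path=1 depth=1 children=['G'] left=['B'] right=[] parent=A
Step 4 (down 0): focus=G path=1/0 depth=2 children=[] left=[] right=[] parent=V

Answer: 1 0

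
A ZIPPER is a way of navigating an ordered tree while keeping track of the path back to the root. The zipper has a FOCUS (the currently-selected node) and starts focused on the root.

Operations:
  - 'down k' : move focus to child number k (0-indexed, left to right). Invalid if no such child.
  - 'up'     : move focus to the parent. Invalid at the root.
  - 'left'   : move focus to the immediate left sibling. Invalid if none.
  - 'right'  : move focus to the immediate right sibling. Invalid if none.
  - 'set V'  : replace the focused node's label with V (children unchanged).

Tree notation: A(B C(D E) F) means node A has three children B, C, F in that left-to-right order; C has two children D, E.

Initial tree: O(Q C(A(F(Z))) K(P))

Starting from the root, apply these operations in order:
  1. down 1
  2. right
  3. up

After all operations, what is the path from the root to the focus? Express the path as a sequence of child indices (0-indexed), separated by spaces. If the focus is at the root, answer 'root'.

Step 1 (down 1): focus=C path=1 depth=1 children=['A'] left=['Q'] right=['K'] parent=O
Step 2 (right): focus=K path=2 depth=1 children=['P'] left=['Q', 'C'] right=[] parent=O
Step 3 (up): focus=O path=root depth=0 children=['Q', 'C', 'K'] (at root)

Answer: root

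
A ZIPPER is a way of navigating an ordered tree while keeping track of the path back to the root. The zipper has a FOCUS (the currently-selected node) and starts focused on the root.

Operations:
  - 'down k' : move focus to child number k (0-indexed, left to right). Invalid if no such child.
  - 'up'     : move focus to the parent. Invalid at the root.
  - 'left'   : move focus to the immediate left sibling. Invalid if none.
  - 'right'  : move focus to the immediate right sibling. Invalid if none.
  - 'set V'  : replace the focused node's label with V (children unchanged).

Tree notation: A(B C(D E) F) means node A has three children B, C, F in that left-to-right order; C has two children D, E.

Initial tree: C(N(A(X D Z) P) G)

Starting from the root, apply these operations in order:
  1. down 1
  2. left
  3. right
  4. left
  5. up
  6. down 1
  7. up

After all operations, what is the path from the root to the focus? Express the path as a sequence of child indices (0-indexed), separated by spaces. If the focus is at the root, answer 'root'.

Step 1 (down 1): focus=G path=1 depth=1 children=[] left=['N'] right=[] parent=C
Step 2 (left): focus=N path=0 depth=1 children=['A', 'P'] left=[] right=['G'] parent=C
Step 3 (right): focus=G path=1 depth=1 children=[] left=['N'] right=[] parent=C
Step 4 (left): focus=N path=0 depth=1 children=['A', 'P'] left=[] right=['G'] parent=C
Step 5 (up): focus=C path=root depth=0 children=['N', 'G'] (at root)
Step 6 (down 1): focus=G path=1 depth=1 children=[] left=['N'] right=[] parent=C
Step 7 (up): focus=C path=root depth=0 children=['N', 'G'] (at root)

Answer: root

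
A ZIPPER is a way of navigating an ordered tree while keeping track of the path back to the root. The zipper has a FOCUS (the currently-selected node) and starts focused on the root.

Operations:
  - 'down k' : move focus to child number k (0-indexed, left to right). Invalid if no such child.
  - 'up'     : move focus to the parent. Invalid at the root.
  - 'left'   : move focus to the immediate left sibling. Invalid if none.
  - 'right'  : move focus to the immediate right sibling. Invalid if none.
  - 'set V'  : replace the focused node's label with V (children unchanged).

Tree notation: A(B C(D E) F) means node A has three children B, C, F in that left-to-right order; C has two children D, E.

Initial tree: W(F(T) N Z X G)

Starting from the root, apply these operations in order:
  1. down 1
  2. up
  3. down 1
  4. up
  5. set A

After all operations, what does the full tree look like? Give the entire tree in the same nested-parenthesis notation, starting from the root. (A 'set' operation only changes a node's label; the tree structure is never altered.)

Step 1 (down 1): focus=N path=1 depth=1 children=[] left=['F'] right=['Z', 'X', 'G'] parent=W
Step 2 (up): focus=W path=root depth=0 children=['F', 'N', 'Z', 'X', 'G'] (at root)
Step 3 (down 1): focus=N path=1 depth=1 children=[] left=['F'] right=['Z', 'X', 'G'] parent=W
Step 4 (up): focus=W path=root depth=0 children=['F', 'N', 'Z', 'X', 'G'] (at root)
Step 5 (set A): focus=A path=root depth=0 children=['F', 'N', 'Z', 'X', 'G'] (at root)

Answer: A(F(T) N Z X G)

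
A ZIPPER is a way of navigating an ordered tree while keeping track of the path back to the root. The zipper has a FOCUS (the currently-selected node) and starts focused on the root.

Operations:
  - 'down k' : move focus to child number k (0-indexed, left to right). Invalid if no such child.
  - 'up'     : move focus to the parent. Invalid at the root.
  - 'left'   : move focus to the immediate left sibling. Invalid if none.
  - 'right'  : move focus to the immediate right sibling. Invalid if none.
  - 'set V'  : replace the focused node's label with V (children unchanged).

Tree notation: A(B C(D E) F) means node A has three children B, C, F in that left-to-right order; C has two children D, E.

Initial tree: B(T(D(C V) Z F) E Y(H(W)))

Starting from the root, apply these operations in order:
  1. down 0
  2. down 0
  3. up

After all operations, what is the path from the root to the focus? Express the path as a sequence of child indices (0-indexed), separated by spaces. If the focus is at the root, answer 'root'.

Step 1 (down 0): focus=T path=0 depth=1 children=['D', 'Z', 'F'] left=[] right=['E', 'Y'] parent=B
Step 2 (down 0): focus=D path=0/0 depth=2 children=['C', 'V'] left=[] right=['Z', 'F'] parent=T
Step 3 (up): focus=T path=0 depth=1 children=['D', 'Z', 'F'] left=[] right=['E', 'Y'] parent=B

Answer: 0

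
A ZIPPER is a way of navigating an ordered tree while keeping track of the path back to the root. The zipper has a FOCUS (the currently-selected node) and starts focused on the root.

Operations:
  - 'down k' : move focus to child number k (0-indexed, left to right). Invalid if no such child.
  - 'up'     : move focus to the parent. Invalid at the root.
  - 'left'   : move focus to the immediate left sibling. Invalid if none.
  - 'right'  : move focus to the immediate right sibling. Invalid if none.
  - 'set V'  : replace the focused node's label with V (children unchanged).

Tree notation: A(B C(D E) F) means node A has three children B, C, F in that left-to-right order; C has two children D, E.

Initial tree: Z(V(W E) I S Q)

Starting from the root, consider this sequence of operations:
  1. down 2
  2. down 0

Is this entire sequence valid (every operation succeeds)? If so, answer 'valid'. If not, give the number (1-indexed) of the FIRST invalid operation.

Answer: 2

Derivation:
Step 1 (down 2): focus=S path=2 depth=1 children=[] left=['V', 'I'] right=['Q'] parent=Z
Step 2 (down 0): INVALID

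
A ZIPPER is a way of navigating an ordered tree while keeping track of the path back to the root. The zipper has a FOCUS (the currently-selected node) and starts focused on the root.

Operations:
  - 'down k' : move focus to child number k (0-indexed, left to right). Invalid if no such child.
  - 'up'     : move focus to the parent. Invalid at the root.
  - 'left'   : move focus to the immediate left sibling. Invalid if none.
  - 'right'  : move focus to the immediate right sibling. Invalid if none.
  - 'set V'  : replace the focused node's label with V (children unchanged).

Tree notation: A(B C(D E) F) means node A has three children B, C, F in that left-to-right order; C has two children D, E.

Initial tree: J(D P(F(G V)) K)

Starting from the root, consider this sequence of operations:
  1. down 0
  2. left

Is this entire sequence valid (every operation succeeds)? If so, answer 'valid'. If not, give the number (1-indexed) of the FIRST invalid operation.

Step 1 (down 0): focus=D path=0 depth=1 children=[] left=[] right=['P', 'K'] parent=J
Step 2 (left): INVALID

Answer: 2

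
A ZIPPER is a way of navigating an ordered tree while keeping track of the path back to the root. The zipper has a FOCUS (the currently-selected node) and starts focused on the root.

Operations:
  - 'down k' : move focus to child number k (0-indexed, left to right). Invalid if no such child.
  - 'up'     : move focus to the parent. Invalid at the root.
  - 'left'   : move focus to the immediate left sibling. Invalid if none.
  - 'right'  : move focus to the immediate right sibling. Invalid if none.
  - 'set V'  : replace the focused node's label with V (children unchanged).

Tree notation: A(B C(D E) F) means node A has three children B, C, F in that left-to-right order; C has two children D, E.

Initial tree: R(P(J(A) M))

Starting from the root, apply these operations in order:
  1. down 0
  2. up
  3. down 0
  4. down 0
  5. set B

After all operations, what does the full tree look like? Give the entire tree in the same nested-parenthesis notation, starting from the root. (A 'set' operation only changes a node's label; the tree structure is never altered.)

Answer: R(P(B(A) M))

Derivation:
Step 1 (down 0): focus=P path=0 depth=1 children=['J', 'M'] left=[] right=[] parent=R
Step 2 (up): focus=R path=root depth=0 children=['P'] (at root)
Step 3 (down 0): focus=P path=0 depth=1 children=['J', 'M'] left=[] right=[] parent=R
Step 4 (down 0): focus=J path=0/0 depth=2 children=['A'] left=[] right=['M'] parent=P
Step 5 (set B): focus=B path=0/0 depth=2 children=['A'] left=[] right=['M'] parent=P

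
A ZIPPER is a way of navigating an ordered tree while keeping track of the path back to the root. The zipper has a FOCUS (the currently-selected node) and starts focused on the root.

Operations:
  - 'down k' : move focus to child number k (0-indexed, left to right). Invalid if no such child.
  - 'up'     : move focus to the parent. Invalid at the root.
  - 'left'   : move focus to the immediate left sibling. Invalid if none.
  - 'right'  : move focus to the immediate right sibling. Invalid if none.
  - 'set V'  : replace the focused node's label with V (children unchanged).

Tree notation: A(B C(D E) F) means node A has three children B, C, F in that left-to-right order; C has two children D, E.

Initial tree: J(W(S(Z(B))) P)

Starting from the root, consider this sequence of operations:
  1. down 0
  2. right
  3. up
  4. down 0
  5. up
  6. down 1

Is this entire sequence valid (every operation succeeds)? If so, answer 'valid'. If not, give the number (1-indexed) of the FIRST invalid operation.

Step 1 (down 0): focus=W path=0 depth=1 children=['S'] left=[] right=['P'] parent=J
Step 2 (right): focus=P path=1 depth=1 children=[] left=['W'] right=[] parent=J
Step 3 (up): focus=J path=root depth=0 children=['W', 'P'] (at root)
Step 4 (down 0): focus=W path=0 depth=1 children=['S'] left=[] right=['P'] parent=J
Step 5 (up): focus=J path=root depth=0 children=['W', 'P'] (at root)
Step 6 (down 1): focus=P path=1 depth=1 children=[] left=['W'] right=[] parent=J

Answer: valid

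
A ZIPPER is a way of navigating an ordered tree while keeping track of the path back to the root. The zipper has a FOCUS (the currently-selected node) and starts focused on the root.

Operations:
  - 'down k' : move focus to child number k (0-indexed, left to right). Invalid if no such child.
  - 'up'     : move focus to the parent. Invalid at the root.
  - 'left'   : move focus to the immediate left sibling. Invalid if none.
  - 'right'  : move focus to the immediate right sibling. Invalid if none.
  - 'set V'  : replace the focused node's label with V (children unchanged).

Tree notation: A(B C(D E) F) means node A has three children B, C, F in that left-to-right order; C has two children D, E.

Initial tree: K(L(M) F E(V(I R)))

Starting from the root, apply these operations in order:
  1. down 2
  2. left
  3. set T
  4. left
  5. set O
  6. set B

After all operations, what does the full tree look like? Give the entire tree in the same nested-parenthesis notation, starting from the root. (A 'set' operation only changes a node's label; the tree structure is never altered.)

Answer: K(B(M) T E(V(I R)))

Derivation:
Step 1 (down 2): focus=E path=2 depth=1 children=['V'] left=['L', 'F'] right=[] parent=K
Step 2 (left): focus=F path=1 depth=1 children=[] left=['L'] right=['E'] parent=K
Step 3 (set T): focus=T path=1 depth=1 children=[] left=['L'] right=['E'] parent=K
Step 4 (left): focus=L path=0 depth=1 children=['M'] left=[] right=['T', 'E'] parent=K
Step 5 (set O): focus=O path=0 depth=1 children=['M'] left=[] right=['T', 'E'] parent=K
Step 6 (set B): focus=B path=0 depth=1 children=['M'] left=[] right=['T', 'E'] parent=K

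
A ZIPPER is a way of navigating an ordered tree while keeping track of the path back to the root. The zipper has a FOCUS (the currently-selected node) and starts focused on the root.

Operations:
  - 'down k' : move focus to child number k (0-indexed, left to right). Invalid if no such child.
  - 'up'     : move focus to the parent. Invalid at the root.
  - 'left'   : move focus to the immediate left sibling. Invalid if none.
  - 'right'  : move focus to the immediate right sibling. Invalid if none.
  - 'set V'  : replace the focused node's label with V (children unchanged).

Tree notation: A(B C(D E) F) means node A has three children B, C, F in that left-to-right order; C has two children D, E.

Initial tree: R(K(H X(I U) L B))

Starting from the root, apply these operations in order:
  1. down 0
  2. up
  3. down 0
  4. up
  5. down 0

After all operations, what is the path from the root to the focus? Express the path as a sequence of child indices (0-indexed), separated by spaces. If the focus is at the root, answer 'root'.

Step 1 (down 0): focus=K path=0 depth=1 children=['H', 'X', 'L', 'B'] left=[] right=[] parent=R
Step 2 (up): focus=R path=root depth=0 children=['K'] (at root)
Step 3 (down 0): focus=K path=0 depth=1 children=['H', 'X', 'L', 'B'] left=[] right=[] parent=R
Step 4 (up): focus=R path=root depth=0 children=['K'] (at root)
Step 5 (down 0): focus=K path=0 depth=1 children=['H', 'X', 'L', 'B'] left=[] right=[] parent=R

Answer: 0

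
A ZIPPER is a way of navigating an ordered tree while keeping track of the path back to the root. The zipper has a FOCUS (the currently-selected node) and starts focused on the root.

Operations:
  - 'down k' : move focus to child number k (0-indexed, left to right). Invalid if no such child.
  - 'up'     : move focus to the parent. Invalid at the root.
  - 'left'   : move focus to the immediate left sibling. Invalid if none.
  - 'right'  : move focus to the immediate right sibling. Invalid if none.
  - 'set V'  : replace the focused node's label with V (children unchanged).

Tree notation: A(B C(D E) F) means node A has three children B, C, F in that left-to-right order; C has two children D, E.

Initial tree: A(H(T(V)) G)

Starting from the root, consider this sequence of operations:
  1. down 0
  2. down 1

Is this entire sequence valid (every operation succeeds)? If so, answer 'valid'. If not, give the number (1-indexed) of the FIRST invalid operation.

Answer: 2

Derivation:
Step 1 (down 0): focus=H path=0 depth=1 children=['T'] left=[] right=['G'] parent=A
Step 2 (down 1): INVALID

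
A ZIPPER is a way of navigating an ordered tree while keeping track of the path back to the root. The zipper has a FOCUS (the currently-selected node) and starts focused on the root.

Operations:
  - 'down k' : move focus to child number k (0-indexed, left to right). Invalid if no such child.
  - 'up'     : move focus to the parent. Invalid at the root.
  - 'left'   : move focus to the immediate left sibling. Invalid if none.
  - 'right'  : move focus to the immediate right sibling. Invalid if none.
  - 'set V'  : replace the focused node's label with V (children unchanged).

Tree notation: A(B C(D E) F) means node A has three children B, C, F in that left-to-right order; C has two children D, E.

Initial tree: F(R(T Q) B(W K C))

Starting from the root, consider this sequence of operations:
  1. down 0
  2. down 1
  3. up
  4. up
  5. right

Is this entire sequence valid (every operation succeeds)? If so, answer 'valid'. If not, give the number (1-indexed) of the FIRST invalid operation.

Answer: 5

Derivation:
Step 1 (down 0): focus=R path=0 depth=1 children=['T', 'Q'] left=[] right=['B'] parent=F
Step 2 (down 1): focus=Q path=0/1 depth=2 children=[] left=['T'] right=[] parent=R
Step 3 (up): focus=R path=0 depth=1 children=['T', 'Q'] left=[] right=['B'] parent=F
Step 4 (up): focus=F path=root depth=0 children=['R', 'B'] (at root)
Step 5 (right): INVALID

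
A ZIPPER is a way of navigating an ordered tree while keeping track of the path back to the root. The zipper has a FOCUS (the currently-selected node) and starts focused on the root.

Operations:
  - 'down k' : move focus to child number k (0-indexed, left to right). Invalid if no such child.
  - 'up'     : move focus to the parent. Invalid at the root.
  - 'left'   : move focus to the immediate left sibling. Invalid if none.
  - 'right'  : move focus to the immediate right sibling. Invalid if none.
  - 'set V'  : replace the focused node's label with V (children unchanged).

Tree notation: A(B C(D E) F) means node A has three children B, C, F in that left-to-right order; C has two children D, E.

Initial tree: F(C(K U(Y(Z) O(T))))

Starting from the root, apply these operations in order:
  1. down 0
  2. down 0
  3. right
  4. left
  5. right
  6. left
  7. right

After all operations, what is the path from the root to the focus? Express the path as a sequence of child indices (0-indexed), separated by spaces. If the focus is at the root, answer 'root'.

Step 1 (down 0): focus=C path=0 depth=1 children=['K', 'U'] left=[] right=[] parent=F
Step 2 (down 0): focus=K path=0/0 depth=2 children=[] left=[] right=['U'] parent=C
Step 3 (right): focus=U path=0/1 depth=2 children=['Y', 'O'] left=['K'] right=[] parent=C
Step 4 (left): focus=K path=0/0 depth=2 children=[] left=[] right=['U'] parent=C
Step 5 (right): focus=U path=0/1 depth=2 children=['Y', 'O'] left=['K'] right=[] parent=C
Step 6 (left): focus=K path=0/0 depth=2 children=[] left=[] right=['U'] parent=C
Step 7 (right): focus=U path=0/1 depth=2 children=['Y', 'O'] left=['K'] right=[] parent=C

Answer: 0 1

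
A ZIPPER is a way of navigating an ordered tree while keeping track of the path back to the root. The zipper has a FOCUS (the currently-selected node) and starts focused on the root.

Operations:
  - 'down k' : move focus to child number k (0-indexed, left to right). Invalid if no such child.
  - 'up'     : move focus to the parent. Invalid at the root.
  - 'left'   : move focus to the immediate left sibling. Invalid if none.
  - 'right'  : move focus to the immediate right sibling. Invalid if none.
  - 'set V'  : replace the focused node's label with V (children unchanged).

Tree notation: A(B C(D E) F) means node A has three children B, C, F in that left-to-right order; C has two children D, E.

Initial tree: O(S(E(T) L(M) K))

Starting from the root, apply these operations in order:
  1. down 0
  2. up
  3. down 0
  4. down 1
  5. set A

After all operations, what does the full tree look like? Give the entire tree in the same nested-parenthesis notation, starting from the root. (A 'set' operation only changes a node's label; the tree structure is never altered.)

Answer: O(S(E(T) A(M) K))

Derivation:
Step 1 (down 0): focus=S path=0 depth=1 children=['E', 'L', 'K'] left=[] right=[] parent=O
Step 2 (up): focus=O path=root depth=0 children=['S'] (at root)
Step 3 (down 0): focus=S path=0 depth=1 children=['E', 'L', 'K'] left=[] right=[] parent=O
Step 4 (down 1): focus=L path=0/1 depth=2 children=['M'] left=['E'] right=['K'] parent=S
Step 5 (set A): focus=A path=0/1 depth=2 children=['M'] left=['E'] right=['K'] parent=S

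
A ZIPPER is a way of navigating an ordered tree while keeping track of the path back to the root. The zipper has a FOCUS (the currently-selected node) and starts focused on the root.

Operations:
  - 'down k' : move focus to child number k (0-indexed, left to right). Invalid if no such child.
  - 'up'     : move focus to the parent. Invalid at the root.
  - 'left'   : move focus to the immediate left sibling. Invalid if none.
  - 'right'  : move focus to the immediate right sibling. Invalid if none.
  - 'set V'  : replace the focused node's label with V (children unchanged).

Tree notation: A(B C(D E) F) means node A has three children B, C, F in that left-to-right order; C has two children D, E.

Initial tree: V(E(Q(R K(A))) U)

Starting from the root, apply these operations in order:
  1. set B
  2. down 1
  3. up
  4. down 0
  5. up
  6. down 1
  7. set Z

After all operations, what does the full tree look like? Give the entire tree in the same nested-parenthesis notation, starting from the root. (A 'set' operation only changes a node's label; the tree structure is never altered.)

Step 1 (set B): focus=B path=root depth=0 children=['E', 'U'] (at root)
Step 2 (down 1): focus=U path=1 depth=1 children=[] left=['E'] right=[] parent=B
Step 3 (up): focus=B path=root depth=0 children=['E', 'U'] (at root)
Step 4 (down 0): focus=E path=0 depth=1 children=['Q'] left=[] right=['U'] parent=B
Step 5 (up): focus=B path=root depth=0 children=['E', 'U'] (at root)
Step 6 (down 1): focus=U path=1 depth=1 children=[] left=['E'] right=[] parent=B
Step 7 (set Z): focus=Z path=1 depth=1 children=[] left=['E'] right=[] parent=B

Answer: B(E(Q(R K(A))) Z)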